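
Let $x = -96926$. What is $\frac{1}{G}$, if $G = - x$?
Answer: $\frac{1}{96926} \approx 1.0317 \cdot 10^{-5}$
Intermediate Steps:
$G = 96926$ ($G = \left(-1\right) \left(-96926\right) = 96926$)
$\frac{1}{G} = \frac{1}{96926}$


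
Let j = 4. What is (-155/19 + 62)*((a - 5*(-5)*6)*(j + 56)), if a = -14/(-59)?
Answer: 544072320/1121 ≈ 4.8535e+5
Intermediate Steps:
a = 14/59 (a = -14*(-1/59) = 14/59 ≈ 0.23729)
(-155/19 + 62)*((a - 5*(-5)*6)*(j + 56)) = (-155/19 + 62)*((14/59 - 5*(-5)*6)*(4 + 56)) = (-155*1/19 + 62)*((14/59 + 25*6)*60) = (-155/19 + 62)*((14/59 + 150)*60) = 1023*((8864/59)*60)/19 = (1023/19)*(531840/59) = 544072320/1121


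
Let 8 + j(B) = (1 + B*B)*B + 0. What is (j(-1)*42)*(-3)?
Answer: 1260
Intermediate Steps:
j(B) = -8 + B*(1 + B²) (j(B) = -8 + ((1 + B*B)*B + 0) = -8 + ((1 + B²)*B + 0) = -8 + (B*(1 + B²) + 0) = -8 + B*(1 + B²))
(j(-1)*42)*(-3) = ((-8 - 1 + (-1)³)*42)*(-3) = ((-8 - 1 - 1)*42)*(-3) = -10*42*(-3) = -420*(-3) = 1260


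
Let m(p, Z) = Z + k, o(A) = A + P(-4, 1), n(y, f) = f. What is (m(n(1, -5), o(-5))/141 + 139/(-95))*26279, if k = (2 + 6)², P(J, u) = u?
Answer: -121750607/4465 ≈ -27268.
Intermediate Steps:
k = 64 (k = 8² = 64)
o(A) = 1 + A (o(A) = A + 1 = 1 + A)
m(p, Z) = 64 + Z (m(p, Z) = Z + 64 = 64 + Z)
(m(n(1, -5), o(-5))/141 + 139/(-95))*26279 = ((64 + (1 - 5))/141 + 139/(-95))*26279 = ((64 - 4)*(1/141) + 139*(-1/95))*26279 = (60*(1/141) - 139/95)*26279 = (20/47 - 139/95)*26279 = -4633/4465*26279 = -121750607/4465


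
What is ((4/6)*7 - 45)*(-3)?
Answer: 121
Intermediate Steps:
((4/6)*7 - 45)*(-3) = (((⅙)*4)*7 - 45)*(-3) = ((⅔)*7 - 45)*(-3) = (14/3 - 45)*(-3) = -121/3*(-3) = 121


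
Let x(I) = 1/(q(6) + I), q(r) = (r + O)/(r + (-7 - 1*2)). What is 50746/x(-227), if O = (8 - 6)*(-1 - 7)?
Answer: -34050566/3 ≈ -1.1350e+7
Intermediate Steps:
O = -16 (O = 2*(-8) = -16)
q(r) = (-16 + r)/(-9 + r) (q(r) = (r - 16)/(r + (-7 - 1*2)) = (-16 + r)/(r + (-7 - 2)) = (-16 + r)/(r - 9) = (-16 + r)/(-9 + r))
x(I) = 1/(10/3 + I) (x(I) = 1/((-16 + 6)/(-9 + 6) + I) = 1/(-10/(-3) + I) = 1/(-1/3*(-10) + I) = 1/(10/3 + I))
50746/x(-227) = 50746/((3/(10 + 3*(-227)))) = 50746/((3/(10 - 681))) = 50746/((3/(-671))) = 50746/((3*(-1/671))) = 50746/(-3/671) = 50746*(-671/3) = -34050566/3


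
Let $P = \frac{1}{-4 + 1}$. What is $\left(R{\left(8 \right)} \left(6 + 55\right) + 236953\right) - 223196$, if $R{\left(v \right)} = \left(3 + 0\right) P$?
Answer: $13696$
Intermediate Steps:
$P = - \frac{1}{3}$ ($P = \frac{1}{-3} = - \frac{1}{3} \approx -0.33333$)
$R{\left(v \right)} = -1$ ($R{\left(v \right)} = \left(3 + 0\right) \left(- \frac{1}{3}\right) = 3 \left(- \frac{1}{3}\right) = -1$)
$\left(R{\left(8 \right)} \left(6 + 55\right) + 236953\right) - 223196 = \left(- (6 + 55) + 236953\right) - 223196 = \left(\left(-1\right) 61 + 236953\right) - 223196 = \left(-61 + 236953\right) - 223196 = 236892 - 223196 = 13696$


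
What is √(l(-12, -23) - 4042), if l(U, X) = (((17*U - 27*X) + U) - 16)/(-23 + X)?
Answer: I*√8570766/46 ≈ 63.643*I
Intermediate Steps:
l(U, X) = (-16 - 27*X + 18*U)/(-23 + X) (l(U, X) = (((-27*X + 17*U) + U) - 16)/(-23 + X) = ((-27*X + 18*U) - 16)/(-23 + X) = (-16 - 27*X + 18*U)/(-23 + X))
√(l(-12, -23) - 4042) = √((-16 - 27*(-23) + 18*(-12))/(-23 - 23) - 4042) = √((-16 + 621 - 216)/(-46) - 4042) = √(-1/46*389 - 4042) = √(-389/46 - 4042) = √(-186321/46) = I*√8570766/46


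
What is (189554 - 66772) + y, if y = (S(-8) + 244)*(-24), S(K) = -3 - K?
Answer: 116806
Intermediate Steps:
y = -5976 (y = ((-3 - 1*(-8)) + 244)*(-24) = ((-3 + 8) + 244)*(-24) = (5 + 244)*(-24) = 249*(-24) = -5976)
(189554 - 66772) + y = (189554 - 66772) - 5976 = 122782 - 5976 = 116806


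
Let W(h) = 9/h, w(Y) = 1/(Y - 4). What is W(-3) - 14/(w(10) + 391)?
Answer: -7125/2347 ≈ -3.0358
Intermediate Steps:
w(Y) = 1/(-4 + Y)
W(-3) - 14/(w(10) + 391) = 9/(-3) - 14/(1/(-4 + 10) + 391) = 9*(-⅓) - 14/(1/6 + 391) = -3 - 14/(⅙ + 391) = -3 - 14/2347/6 = -3 - 14*6/2347 = -3 - 84/2347 = -7125/2347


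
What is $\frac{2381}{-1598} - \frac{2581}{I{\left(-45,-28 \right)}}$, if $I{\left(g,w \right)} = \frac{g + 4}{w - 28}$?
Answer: $- \frac{231066149}{65518} \approx -3526.8$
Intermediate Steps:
$I{\left(g,w \right)} = \frac{4 + g}{-28 + w}$
$\frac{2381}{-1598} - \frac{2581}{I{\left(-45,-28 \right)}} = \frac{2381}{-1598} - \frac{2581}{\frac{1}{-28 - 28} \left(4 - 45\right)} = 2381 \left(- \frac{1}{1598}\right) - \frac{2581}{\frac{1}{-56} \left(-41\right)} = - \frac{2381}{1598} - \frac{2581}{\left(- \frac{1}{56}\right) \left(-41\right)} = - \frac{2381}{1598} - \frac{2581}{\frac{41}{56}} = - \frac{2381}{1598} - \frac{144536}{41} = - \frac{231066149}{65518}$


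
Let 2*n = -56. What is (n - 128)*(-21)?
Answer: 3276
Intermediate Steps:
n = -28 (n = (½)*(-56) = -28)
(n - 128)*(-21) = (-28 - 128)*(-21) = -156*(-21) = 3276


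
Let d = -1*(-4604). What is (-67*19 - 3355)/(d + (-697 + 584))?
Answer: -4628/4491 ≈ -1.0305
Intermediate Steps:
d = 4604
(-67*19 - 3355)/(d + (-697 + 584)) = (-67*19 - 3355)/(4604 + (-697 + 584)) = (-1273 - 3355)/(4604 - 113) = -4628/4491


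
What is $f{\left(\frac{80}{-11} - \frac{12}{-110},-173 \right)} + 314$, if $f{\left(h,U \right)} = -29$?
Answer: $285$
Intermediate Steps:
$f{\left(\frac{80}{-11} - \frac{12}{-110},-173 \right)} + 314 = -29 + 314 = 285$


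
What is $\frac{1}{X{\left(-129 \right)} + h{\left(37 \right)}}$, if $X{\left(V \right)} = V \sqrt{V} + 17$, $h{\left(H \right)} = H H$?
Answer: $\frac{154}{451965} + \frac{43 i \sqrt{129}}{1355895} \approx 0.00034073 + 0.00036019 i$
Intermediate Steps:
$h{\left(H \right)} = H^{2}$
$X{\left(V \right)} = 17 + V^{\frac{3}{2}}$ ($X{\left(V \right)} = V^{\frac{3}{2}} + 17 = 17 + V^{\frac{3}{2}}$)
$\frac{1}{X{\left(-129 \right)} + h{\left(37 \right)}} = \frac{1}{\left(17 + \left(-129\right)^{\frac{3}{2}}\right) + 37^{2}} = \frac{1}{\left(17 - 129 i \sqrt{129}\right) + 1369} = \frac{1}{1386 - 129 i \sqrt{129}}$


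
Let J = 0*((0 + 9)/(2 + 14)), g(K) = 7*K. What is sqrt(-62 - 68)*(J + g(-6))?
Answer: -42*I*sqrt(130) ≈ -478.87*I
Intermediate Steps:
J = 0 (J = 0*(9/16) = 0)
sqrt(-62 - 68)*(J + g(-6)) = sqrt(-62 - 68)*(0 + 7*(-6)) = sqrt(-130)*(0 - 42) = (I*sqrt(130))*(-42) = -42*I*sqrt(130)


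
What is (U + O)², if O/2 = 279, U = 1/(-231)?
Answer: 16614436609/53361 ≈ 3.1136e+5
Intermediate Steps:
U = -1/231 ≈ -0.0043290
O = 558 (O = 2*279 = 558)
(U + O)² = (-1/231 + 558)² = (128897/231)² = 16614436609/53361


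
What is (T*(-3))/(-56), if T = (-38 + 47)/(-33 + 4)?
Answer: -27/1624 ≈ -0.016626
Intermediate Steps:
T = -9/29 (T = 9/(-29) = 9*(-1/29) = -9/29 ≈ -0.31034)
(T*(-3))/(-56) = -9/29*(-3)/(-56) = (27/29)*(-1/56) = -27/1624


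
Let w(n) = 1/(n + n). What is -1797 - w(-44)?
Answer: -158135/88 ≈ -1797.0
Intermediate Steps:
w(n) = 1/(2*n)
-1797 - w(-44) = -1797 - 1/(2*(-44)) = -1797 - (-1)/(2*44) = -1797 - 1*(-1/88) = -1797 + 1/88 = -158135/88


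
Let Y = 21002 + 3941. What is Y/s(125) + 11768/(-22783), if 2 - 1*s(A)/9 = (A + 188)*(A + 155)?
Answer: -9850192225/17969908986 ≈ -0.54815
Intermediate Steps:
Y = 24943
s(A) = 18 - 9*(155 + A)*(188 + A) (s(A) = 18 - 9*(A + 188)*(A + 155) = 18 - 9*(188 + A)*(155 + A) = 18 - 9*(155 + A)*(188 + A))
Y/s(125) + 11768/(-22783) = 24943/(-262242 - 3087*125 - 9*125²) + 11768/(-22783) = 24943/(-262242 - 385875 - 9*15625) + 11768*(-1/22783) = 24943/(-262242 - 385875 - 140625) - 11768/22783 = 24943/(-788742) - 11768/22783 = 24943*(-1/788742) - 11768/22783 = -24943/788742 - 11768/22783 = -9850192225/17969908986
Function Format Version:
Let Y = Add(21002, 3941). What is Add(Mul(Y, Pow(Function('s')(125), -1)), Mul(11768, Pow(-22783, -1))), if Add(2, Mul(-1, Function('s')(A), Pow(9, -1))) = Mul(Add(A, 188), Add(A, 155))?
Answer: Rational(-9850192225, 17969908986) ≈ -0.54815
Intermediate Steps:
Y = 24943
Function('s')(A) = Add(18, Mul(-9, Add(155, A), Add(188, A))) (Function('s')(A) = Add(18, Mul(-9, Mul(Add(A, 188), Add(A, 155)))) = Add(18, Mul(-9, Mul(Add(188, A), Add(155, A)))) = Add(18, Mul(-9, Mul(Add(155, A), Add(188, A)))) = Add(18, Mul(-9, Add(155, A), Add(188, A))))
Add(Mul(Y, Pow(Function('s')(125), -1)), Mul(11768, Pow(-22783, -1))) = Add(Mul(24943, Pow(Add(-262242, Mul(-3087, 125), Mul(-9, Pow(125, 2))), -1)), Mul(11768, Pow(-22783, -1))) = Add(Mul(24943, Pow(Add(-262242, -385875, Mul(-9, 15625)), -1)), Mul(11768, Rational(-1, 22783))) = Add(Mul(24943, Pow(Add(-262242, -385875, -140625), -1)), Rational(-11768, 22783)) = Add(Mul(24943, Pow(-788742, -1)), Rational(-11768, 22783)) = Add(Mul(24943, Rational(-1, 788742)), Rational(-11768, 22783)) = Add(Rational(-24943, 788742), Rational(-11768, 22783)) = Rational(-9850192225, 17969908986)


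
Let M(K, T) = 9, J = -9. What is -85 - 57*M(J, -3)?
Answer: -598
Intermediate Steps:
-85 - 57*M(J, -3) = -85 - 57*9 = -85 - 513 = -598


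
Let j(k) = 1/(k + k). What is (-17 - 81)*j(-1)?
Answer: 49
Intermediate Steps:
j(k) = 1/(2*k)
(-17 - 81)*j(-1) = (-17 - 81)*((½)/(-1)) = -49*(-1) = -98*(-½) = 49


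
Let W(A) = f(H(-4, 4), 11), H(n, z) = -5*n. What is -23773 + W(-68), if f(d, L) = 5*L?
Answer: -23718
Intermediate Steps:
W(A) = 55 (W(A) = 5*11 = 55)
-23773 + W(-68) = -23773 + 55 = -23718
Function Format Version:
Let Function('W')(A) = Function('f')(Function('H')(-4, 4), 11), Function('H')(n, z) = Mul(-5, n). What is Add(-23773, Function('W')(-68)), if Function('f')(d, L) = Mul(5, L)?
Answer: -23718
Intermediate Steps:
Function('W')(A) = 55 (Function('W')(A) = Mul(5, 11) = 55)
Add(-23773, Function('W')(-68)) = Add(-23773, 55) = -23718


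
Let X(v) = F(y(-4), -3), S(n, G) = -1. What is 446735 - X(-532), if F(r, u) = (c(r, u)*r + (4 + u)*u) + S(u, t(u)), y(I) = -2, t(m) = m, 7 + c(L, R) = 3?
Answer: 446731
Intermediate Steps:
c(L, R) = -4 (c(L, R) = -7 + 3 = -4)
F(r, u) = -1 - 4*r + u*(4 + u) (F(r, u) = (-4*r + (4 + u)*u) - 1 = (-4*r + u*(4 + u)) - 1 = -1 - 4*r + u*(4 + u))
X(v) = 4 (X(v) = -1 + (-3)**2 - 4*(-2) + 4*(-3) = -1 + 9 + 8 - 12 = 4)
446735 - X(-532) = 446735 - 1*4 = 446735 - 4 = 446731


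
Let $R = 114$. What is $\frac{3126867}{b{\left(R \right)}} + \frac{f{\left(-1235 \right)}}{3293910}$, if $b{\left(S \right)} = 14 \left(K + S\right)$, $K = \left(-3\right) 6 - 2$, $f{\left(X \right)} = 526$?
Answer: $\frac{5149809586093}{2167392780} \approx 2376.0$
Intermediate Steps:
$K = -20$ ($K = -18 - 2 = -20$)
$b{\left(S \right)} = -280 + 14 S$ ($b{\left(S \right)} = 14 \left(-20 + S\right) = -280 + 14 S$)
$\frac{3126867}{b{\left(R \right)}} + \frac{f{\left(-1235 \right)}}{3293910} = \frac{3126867}{-280 + 14 \cdot 114} + \frac{526}{3293910} = \frac{3126867}{-280 + 1596} + 526 \cdot \frac{1}{3293910} = \frac{3126867}{1316} + \frac{263}{1646955} = \frac{5149809586093}{2167392780}$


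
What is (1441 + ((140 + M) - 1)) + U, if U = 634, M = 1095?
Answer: 3309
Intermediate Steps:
(1441 + ((140 + M) - 1)) + U = (1441 + ((140 + 1095) - 1)) + 634 = (1441 + (1235 - 1)) + 634 = (1441 + 1234) + 634 = 2675 + 634 = 3309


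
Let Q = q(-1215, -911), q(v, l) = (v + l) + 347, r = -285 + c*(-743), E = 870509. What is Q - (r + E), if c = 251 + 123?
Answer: -594121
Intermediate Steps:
c = 374
r = -278167 (r = -285 + 374*(-743) = -285 - 277882 = -278167)
q(v, l) = 347 + l + v (q(v, l) = (l + v) + 347 = 347 + l + v)
Q = -1779 (Q = 347 - 911 - 1215 = -1779)
Q - (r + E) = -1779 - (-278167 + 870509) = -1779 - 1*592342 = -1779 - 592342 = -594121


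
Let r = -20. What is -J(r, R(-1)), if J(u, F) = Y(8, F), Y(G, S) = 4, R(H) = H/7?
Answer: -4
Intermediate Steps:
R(H) = H/7 (R(H) = H*(1/7) = H/7)
J(u, F) = 4
-J(r, R(-1)) = -1*4 = -4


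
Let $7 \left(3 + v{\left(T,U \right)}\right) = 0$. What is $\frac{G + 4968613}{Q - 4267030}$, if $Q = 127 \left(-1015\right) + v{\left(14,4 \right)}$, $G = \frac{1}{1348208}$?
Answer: $- \frac{6698723795505}{5926638779104} \approx -1.1303$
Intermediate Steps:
$G = \frac{1}{1348208} \approx 7.4173 \cdot 10^{-7}$
$v{\left(T,U \right)} = -3$ ($v{\left(T,U \right)} = -3 + \frac{1}{7} \cdot 0 = -3 + 0 = -3$)
$Q = -128908$ ($Q = 127 \left(-1015\right) - 3 = -128905 - 3 = -128908$)
$\frac{G + 4968613}{Q - 4267030} = \frac{\frac{1}{1348208} + 4968613}{-128908 - 4267030} = \frac{6698723795505}{1348208 \left(-4395938\right)} = \frac{6698723795505}{1348208} \left(- \frac{1}{4395938}\right) = - \frac{6698723795505}{5926638779104}$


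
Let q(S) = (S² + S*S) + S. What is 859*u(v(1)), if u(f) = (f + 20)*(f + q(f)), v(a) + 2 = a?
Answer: 0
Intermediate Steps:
q(S) = S + 2*S² (q(S) = (S² + S²) + S = 2*S² + S = S + 2*S²)
v(a) = -2 + a
u(f) = (20 + f)*(f + f*(1 + 2*f)) (u(f) = (f + 20)*(f + f*(1 + 2*f)) = (20 + f)*(f + f*(1 + 2*f)))
859*u(v(1)) = 859*(2*(-2 + 1)*(20 + (-2 + 1)² + 21*(-2 + 1))) = 859*(2*(-1)*(20 + (-1)² + 21*(-1))) = 859*(2*(-1)*(20 + 1 - 21)) = 859*(2*(-1)*0) = 859*0 = 0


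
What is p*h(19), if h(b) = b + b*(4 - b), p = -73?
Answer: 19418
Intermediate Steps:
p*h(19) = -1387*(5 - 1*19) = -1387*(5 - 19) = -1387*(-14) = -73*(-266) = 19418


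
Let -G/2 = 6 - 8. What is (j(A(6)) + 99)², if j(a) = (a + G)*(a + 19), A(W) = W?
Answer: 121801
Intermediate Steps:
G = 4 (G = -2*(6 - 8) = -2*(-2) = 4)
j(a) = (4 + a)*(19 + a) (j(a) = (a + 4)*(a + 19) = (4 + a)*(19 + a))
(j(A(6)) + 99)² = ((76 + 6² + 23*6) + 99)² = ((76 + 36 + 138) + 99)² = (250 + 99)² = 349² = 121801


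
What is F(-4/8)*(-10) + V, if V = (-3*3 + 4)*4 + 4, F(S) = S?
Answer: -11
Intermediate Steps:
V = -16 (V = (-9 + 4)*4 + 4 = -5*4 + 4 = -20 + 4 = -16)
F(-4/8)*(-10) + V = -4/8*(-10) - 16 = -4*⅛*(-10) - 16 = -½*(-10) - 16 = 5 - 16 = -11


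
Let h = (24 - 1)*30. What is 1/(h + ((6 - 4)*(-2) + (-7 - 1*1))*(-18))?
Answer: 1/906 ≈ 0.0011038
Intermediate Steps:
h = 690 (h = 23*30 = 690)
1/(h + ((6 - 4)*(-2) + (-7 - 1*1))*(-18)) = 1/(690 + ((6 - 4)*(-2) + (-7 - 1*1))*(-18)) = 1/(690 + (2*(-2) + (-7 - 1))*(-18)) = 1/(690 + (-4 - 8)*(-18)) = 1/(690 - 12*(-18)) = 1/(690 + 216) = 1/906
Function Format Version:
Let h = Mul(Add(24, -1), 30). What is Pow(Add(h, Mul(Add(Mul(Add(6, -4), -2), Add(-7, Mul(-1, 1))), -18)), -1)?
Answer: Rational(1, 906) ≈ 0.0011038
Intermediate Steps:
h = 690 (h = Mul(23, 30) = 690)
Pow(Add(h, Mul(Add(Mul(Add(6, -4), -2), Add(-7, Mul(-1, 1))), -18)), -1) = Pow(Add(690, Mul(Add(Mul(Add(6, -4), -2), Add(-7, Mul(-1, 1))), -18)), -1) = Pow(Add(690, Mul(Add(Mul(2, -2), Add(-7, -1)), -18)), -1) = Pow(Add(690, Mul(Add(-4, -8), -18)), -1) = Pow(Add(690, Mul(-12, -18)), -1) = Pow(Add(690, 216), -1) = Pow(906, -1) = Rational(1, 906)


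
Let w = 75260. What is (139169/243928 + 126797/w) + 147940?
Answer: 678981767840189/4589505320 ≈ 1.4794e+5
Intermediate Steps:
(139169/243928 + 126797/w) + 147940 = (139169/243928 + 126797/75260) + 147940 = 10350799389/4589505320 + 147940 = 678981767840189/4589505320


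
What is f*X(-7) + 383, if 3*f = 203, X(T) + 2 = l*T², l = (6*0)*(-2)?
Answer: 743/3 ≈ 247.67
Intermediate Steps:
l = 0 (l = 0*(-2) = 0)
X(T) = -2 (X(T) = -2 + 0*T² = -2 + 0 = -2)
f = 203/3 (f = (⅓)*203 = 203/3 ≈ 67.667)
f*X(-7) + 383 = (203/3)*(-2) + 383 = -406/3 + 383 = 743/3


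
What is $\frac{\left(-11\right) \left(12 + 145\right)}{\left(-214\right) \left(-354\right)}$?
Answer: $- \frac{1727}{75756} \approx -0.022797$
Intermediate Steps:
$\frac{\left(-11\right) \left(12 + 145\right)}{\left(-214\right) \left(-354\right)} = \frac{\left(-11\right) 157}{75756} = \left(-1727\right) \frac{1}{75756} = - \frac{1727}{75756}$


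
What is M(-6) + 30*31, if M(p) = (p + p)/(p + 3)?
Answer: 934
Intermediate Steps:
M(p) = 2*p/(3 + p) (M(p) = (2*p)/(3 + p) = 2*p/(3 + p))
M(-6) + 30*31 = 2*(-6)/(3 - 6) + 30*31 = 2*(-6)/(-3) + 930 = 2*(-6)*(-⅓) + 930 = 4 + 930 = 934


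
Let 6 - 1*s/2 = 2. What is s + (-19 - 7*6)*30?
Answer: -1822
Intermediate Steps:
s = 8 (s = 12 - 2*2 = 12 - 4 = 8)
s + (-19 - 7*6)*30 = 8 + (-19 - 7*6)*30 = 8 + (-19 - 42)*30 = 8 - 61*30 = 8 - 1830 = -1822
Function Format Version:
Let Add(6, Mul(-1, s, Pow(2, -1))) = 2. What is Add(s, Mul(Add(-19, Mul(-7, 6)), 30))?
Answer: -1822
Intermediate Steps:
s = 8 (s = Add(12, Mul(-2, 2)) = Add(12, -4) = 8)
Add(s, Mul(Add(-19, Mul(-7, 6)), 30)) = Add(8, Mul(Add(-19, Mul(-7, 6)), 30)) = Add(8, Mul(Add(-19, -42), 30)) = Add(8, Mul(-61, 30)) = Add(8, -1830) = -1822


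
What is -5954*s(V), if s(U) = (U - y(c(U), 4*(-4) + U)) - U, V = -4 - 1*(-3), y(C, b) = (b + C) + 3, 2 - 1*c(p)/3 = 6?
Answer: -154804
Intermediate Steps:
c(p) = -12 (c(p) = 6 - 3*6 = 6 - 18 = -12)
y(C, b) = 3 + C + b (y(C, b) = (C + b) + 3 = 3 + C + b)
V = -1 (V = -4 + 3 = -1)
s(U) = 25 - U (s(U) = (U - (3 - 12 + (4*(-4) + U))) - U = (U - (3 - 12 + (-16 + U))) - U = (U - (-25 + U)) - U = (U + (25 - U)) - U = 25 - U)
-5954*s(V) = -5954*(25 - 1*(-1)) = -5954*(25 + 1) = -5954*26 = -154804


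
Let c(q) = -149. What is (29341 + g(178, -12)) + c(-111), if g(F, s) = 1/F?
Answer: 5196177/178 ≈ 29192.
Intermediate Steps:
(29341 + g(178, -12)) + c(-111) = (29341 + 1/178) - 149 = 5222699/178 - 149 = 5196177/178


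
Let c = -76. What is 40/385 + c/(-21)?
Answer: 860/231 ≈ 3.7229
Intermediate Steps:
40/385 + c/(-21) = 40/385 - 76/(-21) = 40*(1/385) - 76*(-1/21) = 8/77 + 76/21 = 860/231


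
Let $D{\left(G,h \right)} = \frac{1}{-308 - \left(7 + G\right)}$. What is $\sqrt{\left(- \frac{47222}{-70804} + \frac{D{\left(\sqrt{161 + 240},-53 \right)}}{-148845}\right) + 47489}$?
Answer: $\frac{\sqrt{415368706275746170990829130 + 1318630813573205153376450 \sqrt{401}}}{5269410690 \sqrt{315 + \sqrt{401}}} \approx 217.92$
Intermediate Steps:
$D{\left(G,h \right)} = \frac{1}{-315 - G}$
$\sqrt{\left(- \frac{47222}{-70804} + \frac{D{\left(\sqrt{161 + 240},-53 \right)}}{-148845}\right) + 47489} = \sqrt{\left(- \frac{47222}{-70804} + \frac{\left(-1\right) \frac{1}{315 + \sqrt{161 + 240}}}{-148845}\right) + 47489} = \sqrt{\left(\left(-47222\right) \left(- \frac{1}{70804}\right) + - \frac{1}{315 + \sqrt{401}} \left(- \frac{1}{148845}\right)\right) + 47489} = \sqrt{\left(\frac{23611}{35402} + \frac{1}{148845 \left(315 + \sqrt{401}\right)}\right) + 47489} = \sqrt{\frac{1681229189}{35402} + \frac{1}{148845 \left(315 + \sqrt{401}\right)}}$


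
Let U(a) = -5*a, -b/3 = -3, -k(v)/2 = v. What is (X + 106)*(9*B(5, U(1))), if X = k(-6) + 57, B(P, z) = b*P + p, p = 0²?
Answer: 70875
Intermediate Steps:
k(v) = -2*v
p = 0
b = 9 (b = -3*(-3) = 9)
B(P, z) = 9*P (B(P, z) = 9*P + 0 = 9*P)
X = 69 (X = -2*(-6) + 57 = 12 + 57 = 69)
(X + 106)*(9*B(5, U(1))) = (69 + 106)*(9*(9*5)) = 175*(9*45) = 175*405 = 70875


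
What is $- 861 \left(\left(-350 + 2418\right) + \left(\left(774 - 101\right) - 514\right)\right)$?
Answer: $-1917447$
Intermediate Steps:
$- 861 \left(\left(-350 + 2418\right) + \left(\left(774 - 101\right) - 514\right)\right) = - 861 \left(2068 + \left(673 - 514\right)\right) = - 861 \left(2068 + 159\right) = \left(-861\right) 2227 = -1917447$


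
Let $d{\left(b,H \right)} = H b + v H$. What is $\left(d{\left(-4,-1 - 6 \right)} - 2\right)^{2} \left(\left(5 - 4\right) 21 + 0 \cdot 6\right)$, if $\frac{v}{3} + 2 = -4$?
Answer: $485184$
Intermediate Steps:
$v = -18$ ($v = -6 + 3 \left(-4\right) = -6 - 12 = -18$)
$d{\left(b,H \right)} = - 18 H + H b$ ($d{\left(b,H \right)} = H b - 18 H = - 18 H + H b$)
$\left(d{\left(-4,-1 - 6 \right)} - 2\right)^{2} \left(\left(5 - 4\right) 21 + 0 \cdot 6\right) = \left(\left(-1 - 6\right) \left(-18 - 4\right) - 2\right)^{2} \left(\left(5 - 4\right) 21 + 0 \cdot 6\right) = \left(\left(-1 - 6\right) \left(-22\right) - 2\right)^{2} \left(\left(5 - 4\right) 21 + 0\right) = \left(\left(-7\right) \left(-22\right) - 2\right)^{2} \left(1 \cdot 21 + 0\right) = \left(154 - 2\right)^{2} \left(21 + 0\right) = 152^{2} \cdot 21 = 23104 \cdot 21 = 485184$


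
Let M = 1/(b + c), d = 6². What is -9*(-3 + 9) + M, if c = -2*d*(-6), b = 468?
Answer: -48599/900 ≈ -53.999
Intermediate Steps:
d = 36
c = 432 (c = -2*36*(-6) = -72*(-6) = 432)
M = 1/900 (M = 1/(468 + 432) = 1/900 ≈ 0.0011111)
-9*(-3 + 9) + M = -9*(-3 + 9) + 1/900 = -9*6 + 1/900 = -54 + 1/900 = -48599/900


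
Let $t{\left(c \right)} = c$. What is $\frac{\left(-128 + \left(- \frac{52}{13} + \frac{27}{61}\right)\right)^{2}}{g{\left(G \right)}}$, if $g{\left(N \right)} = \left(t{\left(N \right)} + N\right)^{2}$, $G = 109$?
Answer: $\frac{64400625}{176836804} \approx 0.36418$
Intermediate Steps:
$g{\left(N \right)} = 4 N^{2}$ ($g{\left(N \right)} = \left(N + N\right)^{2} = \left(2 N\right)^{2} = 4 N^{2}$)
$\frac{\left(-128 + \left(- \frac{52}{13} + \frac{27}{61}\right)\right)^{2}}{g{\left(G \right)}} = \frac{\left(-128 + \left(- \frac{52}{13} + \frac{27}{61}\right)\right)^{2}}{4 \cdot 109^{2}} = \frac{\left(-128 + \left(\left(-52\right) \frac{1}{13} + 27 \cdot \frac{1}{61}\right)\right)^{2}}{4 \cdot 11881} = \frac{\left(-128 + \left(-4 + \frac{27}{61}\right)\right)^{2}}{47524} = \left(-128 - \frac{217}{61}\right)^{2} \cdot \frac{1}{47524} = \left(- \frac{8025}{61}\right)^{2} \cdot \frac{1}{47524} = \frac{64400625}{3721} \cdot \frac{1}{47524} = \frac{64400625}{176836804}$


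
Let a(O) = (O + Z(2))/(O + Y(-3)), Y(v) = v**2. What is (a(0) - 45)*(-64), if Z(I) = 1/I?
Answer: 25888/9 ≈ 2876.4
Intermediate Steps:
a(O) = (1/2 + O)/(9 + O) (a(O) = (O + 1/2)/(O + (-3)**2) = (O + 1/2)/(O + 9) = (1/2 + O)/(9 + O))
(a(0) - 45)*(-64) = ((1/2 + 0)/(9 + 0) - 45)*(-64) = ((1/2)/9 - 45)*(-64) = ((1/9)*(1/2) - 45)*(-64) = (1/18 - 45)*(-64) = -809/18*(-64) = 25888/9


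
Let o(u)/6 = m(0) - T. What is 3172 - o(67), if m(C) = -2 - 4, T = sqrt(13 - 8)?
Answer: 3208 + 6*sqrt(5) ≈ 3221.4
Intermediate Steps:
T = sqrt(5) ≈ 2.2361
m(C) = -6
o(u) = -36 - 6*sqrt(5) (o(u) = 6*(-6 - sqrt(5)) = -36 - 6*sqrt(5))
3172 - o(67) = 3172 - (-36 - 6*sqrt(5)) = 3172 + (36 + 6*sqrt(5)) = 3208 + 6*sqrt(5)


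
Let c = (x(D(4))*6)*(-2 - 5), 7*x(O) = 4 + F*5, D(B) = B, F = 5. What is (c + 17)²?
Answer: 24649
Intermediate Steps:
x(O) = 29/7 (x(O) = (4 + 5*5)/7 = (4 + 25)/7 = (⅐)*29 = 29/7)
c = -174 (c = ((29/7)*6)*(-2 - 5) = (174/7)*(-7) = -174)
(c + 17)² = (-174 + 17)² = (-157)² = 24649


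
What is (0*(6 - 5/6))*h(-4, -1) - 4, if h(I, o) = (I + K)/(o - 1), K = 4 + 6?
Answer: -4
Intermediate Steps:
K = 10
h(I, o) = (10 + I)/(-1 + o) (h(I, o) = (I + 10)/(o - 1) = (10 + I)/(-1 + o))
(0*(6 - 5/6))*h(-4, -1) - 4 = (0*(6 - 5/6))*((10 - 4)/(-1 - 1)) - 4 = (0*(6 - 5*⅙))*(6/(-2)) - 4 = (0*(6 - ⅚))*(-½*6) - 4 = (0*(31/6))*(-3) - 4 = 0*(-3) - 4 = 0 - 4 = -4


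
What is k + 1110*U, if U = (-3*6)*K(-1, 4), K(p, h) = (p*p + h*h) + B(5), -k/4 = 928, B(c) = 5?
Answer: -443272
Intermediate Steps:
k = -3712 (k = -4*928 = -3712)
K(p, h) = 5 + h**2 + p**2 (K(p, h) = (p*p + h*h) + 5 = (p**2 + h**2) + 5 = (h**2 + p**2) + 5 = 5 + h**2 + p**2)
U = -396 (U = (-3*6)*(5 + 4**2 + (-1)**2) = -18*(5 + 16 + 1) = -18*22 = -396)
k + 1110*U = -3712 + 1110*(-396) = -3712 - 439560 = -443272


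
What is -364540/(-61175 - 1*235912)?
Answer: 364540/297087 ≈ 1.2270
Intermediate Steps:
-364540/(-61175 - 1*235912) = -364540/(-61175 - 235912) = -364540/(-297087) = -364540*(-1/297087) = 364540/297087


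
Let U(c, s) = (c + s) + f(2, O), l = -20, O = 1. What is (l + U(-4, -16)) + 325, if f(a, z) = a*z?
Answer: 287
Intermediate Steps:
U(c, s) = 2 + c + s (U(c, s) = (c + s) + 2*1 = (c + s) + 2 = 2 + c + s)
(l + U(-4, -16)) + 325 = (-20 + (2 - 4 - 16)) + 325 = (-20 - 18) + 325 = -38 + 325 = 287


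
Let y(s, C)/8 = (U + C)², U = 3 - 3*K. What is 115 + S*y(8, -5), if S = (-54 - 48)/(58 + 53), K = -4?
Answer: -22945/37 ≈ -620.13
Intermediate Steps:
U = 15 (U = 3 - 3*(-4) = 3 + 12 = 15)
y(s, C) = 8*(15 + C)²
S = -34/37 (S = -102/111 = -102*1/111 = -34/37 ≈ -0.91892)
115 + S*y(8, -5) = 115 - 272*(15 - 5)²/37 = 115 - 272*10²/37 = 115 - 272*100/37 = 115 - 34/37*800 = 115 - 27200/37 = -22945/37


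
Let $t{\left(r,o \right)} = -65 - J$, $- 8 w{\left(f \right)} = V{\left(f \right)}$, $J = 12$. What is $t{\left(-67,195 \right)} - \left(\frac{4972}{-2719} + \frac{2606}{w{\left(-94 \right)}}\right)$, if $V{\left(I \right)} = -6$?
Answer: $- \frac{28956029}{8157} \approx -3549.8$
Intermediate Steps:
$w{\left(f \right)} = \frac{3}{4}$ ($w{\left(f \right)} = \left(- \frac{1}{8}\right) \left(-6\right) = \frac{3}{4}$)
$t{\left(r,o \right)} = -77$ ($t{\left(r,o \right)} = -65 - 12 = -77$)
$t{\left(-67,195 \right)} - \left(\frac{4972}{-2719} + \frac{2606}{w{\left(-94 \right)}}\right) = -77 - \left(\frac{4972}{-2719} + \frac{2606}{\frac{3}{4}}\right) = -77 - \left(4972 \left(- \frac{1}{2719}\right) + 2606 \cdot \frac{4}{3}\right) = -77 - \left(- \frac{4972}{2719} + \frac{10424}{3}\right) = -77 - \frac{28327940}{8157} = - \frac{28956029}{8157}$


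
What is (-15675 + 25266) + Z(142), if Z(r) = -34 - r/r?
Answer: 9556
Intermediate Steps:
Z(r) = -35 (Z(r) = -34 - 1*1 = -34 - 1 = -35)
(-15675 + 25266) + Z(142) = (-15675 + 25266) - 35 = 9591 - 35 = 9556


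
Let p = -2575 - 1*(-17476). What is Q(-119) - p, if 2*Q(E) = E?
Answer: -29921/2 ≈ -14961.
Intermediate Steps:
p = 14901 (p = -2575 + 17476 = 14901)
Q(E) = E/2
Q(-119) - p = (½)*(-119) - 1*14901 = -119/2 - 14901 = -29921/2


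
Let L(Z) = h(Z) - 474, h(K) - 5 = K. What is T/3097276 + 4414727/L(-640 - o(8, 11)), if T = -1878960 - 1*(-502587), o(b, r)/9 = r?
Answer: -3418822660559/935377352 ≈ -3655.0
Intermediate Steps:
h(K) = 5 + K
o(b, r) = 9*r
L(Z) = -469 + Z (L(Z) = (5 + Z) - 474 = -469 + Z)
T = -1376373 (T = -1878960 + 502587 = -1376373)
T/3097276 + 4414727/L(-640 - o(8, 11)) = -1376373/3097276 + 4414727/(-469 + (-640 - 9*11)) = -1376373*1/3097276 + 4414727/(-469 + (-640 - 1*99)) = -1376373/3097276 + 4414727/(-469 + (-640 - 99)) = -1376373/3097276 + 4414727/(-469 - 739) = -1376373/3097276 + 4414727/(-1208) = -1376373/3097276 + 4414727*(-1/1208) = -1376373/3097276 - 4414727/1208 = -3418822660559/935377352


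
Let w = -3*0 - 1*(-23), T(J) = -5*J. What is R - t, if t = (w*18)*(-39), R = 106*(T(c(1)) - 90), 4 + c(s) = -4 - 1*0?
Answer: 10846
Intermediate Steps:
c(s) = -8 (c(s) = -4 + (-4 - 1*0) = -4 + (-4 + 0) = -4 - 4 = -8)
w = 23 (w = 0 + 23 = 23)
R = -5300 (R = 106*(-5*(-8) - 90) = 106*(40 - 90) = 106*(-50) = -5300)
t = -16146 (t = (23*18)*(-39) = 414*(-39) = -16146)
R - t = -5300 - 1*(-16146) = -5300 + 16146 = 10846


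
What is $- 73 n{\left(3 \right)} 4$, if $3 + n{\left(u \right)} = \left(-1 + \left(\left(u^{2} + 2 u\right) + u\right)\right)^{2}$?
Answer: $-83512$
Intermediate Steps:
$n{\left(u \right)} = -3 + \left(-1 + u^{2} + 3 u\right)^{2}$ ($n{\left(u \right)} = -3 + \left(-1 + \left(\left(u^{2} + 2 u\right) + u\right)\right)^{2} = -3 + \left(-1 + \left(u^{2} + 3 u\right)\right)^{2} = -3 + \left(-1 + u^{2} + 3 u\right)^{2}$)
$- 73 n{\left(3 \right)} 4 = - 73 \left(-3 + \left(-1 + 3^{2} + 3 \cdot 3\right)^{2}\right) 4 = - 73 \left(-3 + \left(-1 + 9 + 9\right)^{2}\right) 4 = - 73 \left(-3 + 17^{2}\right) 4 = - 73 \left(-3 + 289\right) 4 = \left(-73\right) 286 \cdot 4 = \left(-20878\right) 4 = -83512$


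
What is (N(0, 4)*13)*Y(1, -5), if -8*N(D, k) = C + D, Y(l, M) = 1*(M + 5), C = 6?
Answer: 0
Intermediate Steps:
Y(l, M) = 5 + M (Y(l, M) = 1*(5 + M) = 5 + M)
N(D, k) = -3/4 - D/8 (N(D, k) = -(6 + D)/8 = -3/4 - D/8)
(N(0, 4)*13)*Y(1, -5) = ((-3/4 - 1/8*0)*13)*(5 - 5) = ((-3/4 + 0)*13)*0 = -3/4*13*0 = -39/4*0 = 0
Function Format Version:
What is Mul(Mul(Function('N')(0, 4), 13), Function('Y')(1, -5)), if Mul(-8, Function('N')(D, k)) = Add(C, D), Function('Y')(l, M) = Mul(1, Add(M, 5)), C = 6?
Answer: 0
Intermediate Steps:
Function('Y')(l, M) = Add(5, M) (Function('Y')(l, M) = Mul(1, Add(5, M)) = Add(5, M))
Function('N')(D, k) = Add(Rational(-3, 4), Mul(Rational(-1, 8), D)) (Function('N')(D, k) = Mul(Rational(-1, 8), Add(6, D)) = Add(Rational(-3, 4), Mul(Rational(-1, 8), D)))
Mul(Mul(Function('N')(0, 4), 13), Function('Y')(1, -5)) = Mul(Mul(Add(Rational(-3, 4), Mul(Rational(-1, 8), 0)), 13), Add(5, -5)) = Mul(Mul(Add(Rational(-3, 4), 0), 13), 0) = Mul(Mul(Rational(-3, 4), 13), 0) = Mul(Rational(-39, 4), 0) = 0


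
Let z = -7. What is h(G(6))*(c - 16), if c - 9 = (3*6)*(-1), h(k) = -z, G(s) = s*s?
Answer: -175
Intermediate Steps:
G(s) = s**2
h(k) = 7 (h(k) = -1*(-7) = 7)
c = -9 (c = 9 + (3*6)*(-1) = 9 + 18*(-1) = 9 - 18 = -9)
h(G(6))*(c - 16) = 7*(-9 - 16) = 7*(-25) = -175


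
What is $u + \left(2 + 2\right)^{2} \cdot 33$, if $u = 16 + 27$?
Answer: $571$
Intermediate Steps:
$u = 43$
$u + \left(2 + 2\right)^{2} \cdot 33 = 43 + \left(2 + 2\right)^{2} \cdot 33 = 43 + 4^{2} \cdot 33 = 43 + 16 \cdot 33 = 43 + 528 = 571$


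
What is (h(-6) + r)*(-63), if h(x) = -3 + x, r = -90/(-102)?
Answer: 8694/17 ≈ 511.41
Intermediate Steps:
r = 15/17 (r = -90*(-1/102) = 15/17 ≈ 0.88235)
(h(-6) + r)*(-63) = ((-3 - 6) + 15/17)*(-63) = (-9 + 15/17)*(-63) = -138/17*(-63) = 8694/17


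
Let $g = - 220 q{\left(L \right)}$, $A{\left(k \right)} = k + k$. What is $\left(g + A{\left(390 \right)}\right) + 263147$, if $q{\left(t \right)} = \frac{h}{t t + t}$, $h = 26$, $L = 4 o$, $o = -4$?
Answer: $\frac{1583419}{6} \approx 2.639 \cdot 10^{5}$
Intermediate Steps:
$L = -16$ ($L = 4 \left(-4\right) = -16$)
$A{\left(k \right)} = 2 k$
$q{\left(t \right)} = \frac{26}{t + t^{2}}$ ($q{\left(t \right)} = \frac{26}{t t + t} = \frac{26}{t^{2} + t} = \frac{26}{t + t^{2}}$)
$g = - \frac{143}{6}$ ($g = - 220 \frac{26}{\left(-16\right) \left(1 - 16\right)} = - 220 \cdot 26 \left(- \frac{1}{16}\right) \frac{1}{-15} = - 220 \cdot 26 \left(- \frac{1}{16}\right) \left(- \frac{1}{15}\right) = \left(-220\right) \frac{13}{120} = - \frac{143}{6} \approx -23.833$)
$\left(g + A{\left(390 \right)}\right) + 263147 = \left(- \frac{143}{6} + 2 \cdot 390\right) + 263147 = \left(- \frac{143}{6} + 780\right) + 263147 = \frac{4537}{6} + 263147 = \frac{1583419}{6}$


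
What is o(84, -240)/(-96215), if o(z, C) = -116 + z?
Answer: 32/96215 ≈ 0.00033259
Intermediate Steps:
o(84, -240)/(-96215) = (-116 + 84)/(-96215) = -32*(-1/96215) = 32/96215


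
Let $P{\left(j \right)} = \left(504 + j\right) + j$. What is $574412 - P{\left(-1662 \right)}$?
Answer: $577232$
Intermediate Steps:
$P{\left(j \right)} = 504 + 2 j$
$574412 - P{\left(-1662 \right)} = 574412 - \left(504 + 2 \left(-1662\right)\right) = 574412 - \left(504 - 3324\right) = 574412 - -2820 = 574412 + 2820 = 577232$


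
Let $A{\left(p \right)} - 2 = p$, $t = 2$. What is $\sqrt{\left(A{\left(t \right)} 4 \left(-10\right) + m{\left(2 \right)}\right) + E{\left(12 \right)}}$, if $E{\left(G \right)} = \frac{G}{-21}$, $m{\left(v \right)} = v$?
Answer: $\frac{i \sqrt{7770}}{7} \approx 12.593 i$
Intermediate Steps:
$A{\left(p \right)} = 2 + p$
$E{\left(G \right)} = - \frac{G}{21}$ ($E{\left(G \right)} = G \left(- \frac{1}{21}\right) = - \frac{G}{21}$)
$\sqrt{\left(A{\left(t \right)} 4 \left(-10\right) + m{\left(2 \right)}\right) + E{\left(12 \right)}} = \sqrt{\left(\left(2 + 2\right) 4 \left(-10\right) + 2\right) - \frac{4}{7}} = \sqrt{\left(4 \cdot 4 \left(-10\right) + 2\right) - \frac{4}{7}} = \sqrt{\left(16 \left(-10\right) + 2\right) - \frac{4}{7}} = \sqrt{\left(-160 + 2\right) - \frac{4}{7}} = \sqrt{-158 - \frac{4}{7}} = \sqrt{- \frac{1110}{7}} = \frac{i \sqrt{7770}}{7}$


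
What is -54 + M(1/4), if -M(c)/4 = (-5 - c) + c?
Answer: -34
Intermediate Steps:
M(c) = 20 (M(c) = -4*((-5 - c) + c) = -4*(-5) = 20)
-54 + M(1/4) = -54 + 20 = -34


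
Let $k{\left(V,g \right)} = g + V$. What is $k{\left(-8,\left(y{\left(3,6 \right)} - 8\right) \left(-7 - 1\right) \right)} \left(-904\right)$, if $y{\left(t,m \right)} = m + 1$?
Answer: $0$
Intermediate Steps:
$y{\left(t,m \right)} = 1 + m$
$k{\left(V,g \right)} = V + g$
$k{\left(-8,\left(y{\left(3,6 \right)} - 8\right) \left(-7 - 1\right) \right)} \left(-904\right) = \left(-8 + \left(\left(1 + 6\right) - 8\right) \left(-7 - 1\right)\right) \left(-904\right) = \left(-8 + \left(7 - 8\right) \left(-8\right)\right) \left(-904\right) = \left(-8 - -8\right) \left(-904\right) = \left(-8 + 8\right) \left(-904\right) = 0 \left(-904\right) = 0$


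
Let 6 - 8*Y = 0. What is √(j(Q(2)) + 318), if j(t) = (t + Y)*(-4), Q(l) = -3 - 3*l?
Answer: 3*√39 ≈ 18.735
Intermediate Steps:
Y = ¾ (Y = ¾ - ⅛*0 = ¾ + 0 = ¾ ≈ 0.75000)
j(t) = -3 - 4*t (j(t) = (t + ¾)*(-4) = (¾ + t)*(-4) = -3 - 4*t)
√(j(Q(2)) + 318) = √((-3 - 4*(-3 - 3*2)) + 318) = √((-3 - 4*(-3 - 6)) + 318) = √((-3 - 4*(-9)) + 318) = √((-3 + 36) + 318) = √(33 + 318) = √351 = 3*√39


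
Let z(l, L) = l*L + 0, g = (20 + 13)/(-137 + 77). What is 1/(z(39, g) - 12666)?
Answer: -20/253749 ≈ -7.8818e-5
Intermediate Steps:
g = -11/20 (g = 33/(-60) = 33*(-1/60) = -11/20 ≈ -0.55000)
z(l, L) = L*l (z(l, L) = L*l + 0 = L*l)
1/(z(39, g) - 12666) = 1/(-11/20*39 - 12666) = 1/(-429/20 - 12666) = 1/(-253749/20) = -20/253749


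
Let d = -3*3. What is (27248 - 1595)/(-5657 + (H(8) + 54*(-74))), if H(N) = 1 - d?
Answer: -25653/9643 ≈ -2.6603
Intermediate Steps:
d = -9
H(N) = 10 (H(N) = 1 - 1*(-9) = 1 + 9 = 10)
(27248 - 1595)/(-5657 + (H(8) + 54*(-74))) = (27248 - 1595)/(-5657 + (10 + 54*(-74))) = 25653/(-5657 + (10 - 3996)) = 25653/(-5657 - 3986) = 25653/(-9643) = 25653*(-1/9643) = -25653/9643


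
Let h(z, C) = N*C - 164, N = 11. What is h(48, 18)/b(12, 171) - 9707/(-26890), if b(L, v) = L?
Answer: 128843/40335 ≈ 3.1943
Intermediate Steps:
h(z, C) = -164 + 11*C (h(z, C) = 11*C - 164 = -164 + 11*C)
h(48, 18)/b(12, 171) - 9707/(-26890) = (-164 + 11*18)/12 - 9707/(-26890) = (-164 + 198)*(1/12) - 9707*(-1/26890) = 34*(1/12) + 9707/26890 = 17/6 + 9707/26890 = 128843/40335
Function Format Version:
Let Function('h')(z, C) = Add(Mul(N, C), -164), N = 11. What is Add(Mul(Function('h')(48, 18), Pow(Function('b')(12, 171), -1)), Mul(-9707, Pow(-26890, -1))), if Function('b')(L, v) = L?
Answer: Rational(128843, 40335) ≈ 3.1943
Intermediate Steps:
Function('h')(z, C) = Add(-164, Mul(11, C)) (Function('h')(z, C) = Add(Mul(11, C), -164) = Add(-164, Mul(11, C)))
Add(Mul(Function('h')(48, 18), Pow(Function('b')(12, 171), -1)), Mul(-9707, Pow(-26890, -1))) = Add(Mul(Add(-164, Mul(11, 18)), Pow(12, -1)), Mul(-9707, Pow(-26890, -1))) = Add(Mul(Add(-164, 198), Rational(1, 12)), Mul(-9707, Rational(-1, 26890))) = Add(Mul(34, Rational(1, 12)), Rational(9707, 26890)) = Add(Rational(17, 6), Rational(9707, 26890)) = Rational(128843, 40335)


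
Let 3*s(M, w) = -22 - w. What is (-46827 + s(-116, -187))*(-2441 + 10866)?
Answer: -394054100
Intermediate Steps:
s(M, w) = -22/3 - w/3 (s(M, w) = (-22 - w)/3 = -22/3 - w/3)
(-46827 + s(-116, -187))*(-2441 + 10866) = (-46827 + (-22/3 - ⅓*(-187)))*(-2441 + 10866) = (-46827 + (-22/3 + 187/3))*8425 = (-46827 + 55)*8425 = -46772*8425 = -394054100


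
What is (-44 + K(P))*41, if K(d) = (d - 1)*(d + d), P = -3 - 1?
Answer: -164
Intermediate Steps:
P = -4
K(d) = 2*d*(-1 + d) (K(d) = (-1 + d)*(2*d) = 2*d*(-1 + d))
(-44 + K(P))*41 = (-44 + 2*(-4)*(-1 - 4))*41 = (-44 + 2*(-4)*(-5))*41 = (-44 + 40)*41 = -4*41 = -164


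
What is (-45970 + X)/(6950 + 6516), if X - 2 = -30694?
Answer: -38331/6733 ≈ -5.6930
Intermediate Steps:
X = -30692 (X = 2 - 30694 = -30692)
(-45970 + X)/(6950 + 6516) = (-45970 - 30692)/(6950 + 6516) = -76662/13466 = -76662*1/13466 = -38331/6733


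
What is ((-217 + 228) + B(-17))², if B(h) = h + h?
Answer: 529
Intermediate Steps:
B(h) = 2*h
((-217 + 228) + B(-17))² = ((-217 + 228) + 2*(-17))² = (11 - 34)² = (-23)² = 529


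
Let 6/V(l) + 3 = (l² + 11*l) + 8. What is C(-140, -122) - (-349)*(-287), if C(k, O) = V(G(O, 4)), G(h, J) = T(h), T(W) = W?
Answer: -1356908155/13547 ≈ -1.0016e+5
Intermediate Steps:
G(h, J) = h
V(l) = 6/(5 + l² + 11*l) (V(l) = 6/(-3 + ((l² + 11*l) + 8)) = 6/(-3 + (8 + l² + 11*l)) = 6/(5 + l² + 11*l))
C(k, O) = 6/(5 + O² + 11*O)
C(-140, -122) - (-349)*(-287) = 6/(5 + (-122)² + 11*(-122)) - (-349)*(-287) = 6/(5 + 14884 - 1342) - 1*100163 = 6/13547 - 100163 = -1356908155/13547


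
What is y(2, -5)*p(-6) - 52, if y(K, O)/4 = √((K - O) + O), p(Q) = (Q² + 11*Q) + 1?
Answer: -52 - 116*√2 ≈ -216.05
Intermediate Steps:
p(Q) = 1 + Q² + 11*Q
y(K, O) = 4*√K (y(K, O) = 4*√((K - O) + O) = 4*√K)
y(2, -5)*p(-6) - 52 = (4*√2)*(1 + (-6)² + 11*(-6)) - 52 = (4*√2)*(1 + 36 - 66) - 52 = (4*√2)*(-29) - 52 = -116*√2 - 52 = -52 - 116*√2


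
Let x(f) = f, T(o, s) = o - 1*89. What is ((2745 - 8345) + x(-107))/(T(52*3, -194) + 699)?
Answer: -5707/766 ≈ -7.4504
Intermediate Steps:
T(o, s) = -89 + o (T(o, s) = o - 89 = -89 + o)
((2745 - 8345) + x(-107))/(T(52*3, -194) + 699) = ((2745 - 8345) - 107)/((-89 + 52*3) + 699) = (-5600 - 107)/((-89 + 156) + 699) = -5707/(67 + 699) = -5707/766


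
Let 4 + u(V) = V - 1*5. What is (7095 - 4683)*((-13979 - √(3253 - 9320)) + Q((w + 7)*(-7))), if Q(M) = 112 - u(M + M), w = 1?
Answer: -33155352 - 2412*I*√6067 ≈ -3.3155e+7 - 1.8787e+5*I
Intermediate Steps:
u(V) = -9 + V (u(V) = -4 + (V - 1*5) = -4 + (V - 5) = -4 + (-5 + V) = -9 + V)
Q(M) = 121 - 2*M (Q(M) = 112 - (-9 + (M + M)) = 112 - (-9 + 2*M) = 112 + (9 - 2*M) = 121 - 2*M)
(7095 - 4683)*((-13979 - √(3253 - 9320)) + Q((w + 7)*(-7))) = (7095 - 4683)*((-13979 - √(3253 - 9320)) + (121 - 2*(1 + 7)*(-7))) = 2412*((-13979 - √(-6067)) + (121 - 16*(-7))) = 2412*((-13979 - I*√6067) + (121 - 2*(-56))) = 2412*((-13979 - I*√6067) + (121 + 112)) = 2412*((-13979 - I*√6067) + 233) = 2412*(-13746 - I*√6067) = -33155352 - 2412*I*√6067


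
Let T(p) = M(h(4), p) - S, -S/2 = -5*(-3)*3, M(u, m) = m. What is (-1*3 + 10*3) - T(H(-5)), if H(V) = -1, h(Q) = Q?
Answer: -62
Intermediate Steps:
S = -90 (S = -2*(-5*(-3))*3 = -30*3 = -2*45 = -90)
T(p) = 90 + p (T(p) = p - 1*(-90) = p + 90 = 90 + p)
(-1*3 + 10*3) - T(H(-5)) = (-1*3 + 10*3) - (90 - 1) = (-3 + 30) - 1*89 = 27 - 89 = -62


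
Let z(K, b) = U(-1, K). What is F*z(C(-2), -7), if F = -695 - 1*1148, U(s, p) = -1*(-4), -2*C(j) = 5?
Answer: -7372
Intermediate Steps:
C(j) = -5/2 (C(j) = -½*5 = -5/2)
U(s, p) = 4
F = -1843 (F = -695 - 1148 = -1843)
z(K, b) = 4
F*z(C(-2), -7) = -1843*4 = -7372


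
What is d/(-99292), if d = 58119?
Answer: -58119/99292 ≈ -0.58533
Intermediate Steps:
d/(-99292) = 58119/(-99292) = 58119*(-1/99292) = -58119/99292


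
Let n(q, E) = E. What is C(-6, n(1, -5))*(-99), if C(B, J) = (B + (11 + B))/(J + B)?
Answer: -9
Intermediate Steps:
C(B, J) = (11 + 2*B)/(B + J)
C(-6, n(1, -5))*(-99) = ((11 + 2*(-6))/(-6 - 5))*(-99) = ((11 - 12)/(-11))*(-99) = -1/11*(-1)*(-99) = (1/11)*(-99) = -9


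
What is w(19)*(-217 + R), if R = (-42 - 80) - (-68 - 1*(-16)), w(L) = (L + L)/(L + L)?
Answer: -287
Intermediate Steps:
w(L) = 1 (w(L) = (2*L)/((2*L)) = (2*L)*(1/(2*L)) = 1)
R = -70 (R = -122 - (-68 + 16) = -122 - 1*(-52) = -122 + 52 = -70)
w(19)*(-217 + R) = 1*(-217 - 70) = 1*(-287) = -287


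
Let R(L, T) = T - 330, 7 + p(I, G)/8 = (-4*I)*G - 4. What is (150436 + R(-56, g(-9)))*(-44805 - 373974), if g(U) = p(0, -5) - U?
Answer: -62828157033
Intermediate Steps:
p(I, G) = -88 - 32*G*I (p(I, G) = -56 + 8*((-4*I)*G - 4) = -56 + 8*(-4*G*I - 4) = -56 + 8*(-4 - 4*G*I) = -56 + (-32 - 32*G*I) = -88 - 32*G*I)
g(U) = -88 - U (g(U) = (-88 - 32*(-5)*0) - U = (-88 + 0) - U = -88 - U)
R(L, T) = -330 + T
(150436 + R(-56, g(-9)))*(-44805 - 373974) = (150436 + (-330 + (-88 - 1*(-9))))*(-44805 - 373974) = (150436 + (-330 + (-88 + 9)))*(-418779) = (150436 + (-330 - 79))*(-418779) = (150436 - 409)*(-418779) = 150027*(-418779) = -62828157033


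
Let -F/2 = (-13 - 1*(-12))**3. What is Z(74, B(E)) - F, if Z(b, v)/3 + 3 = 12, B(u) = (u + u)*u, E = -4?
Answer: 25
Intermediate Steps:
F = 2 (F = -2*(-13 - 1*(-12))**3 = -2*(-13 + 12)**3 = -2*(-1)**3 = -2*(-1) = 2)
B(u) = 2*u**2 (B(u) = (2*u)*u = 2*u**2)
Z(b, v) = 27 (Z(b, v) = -9 + 3*12 = -9 + 36 = 27)
Z(74, B(E)) - F = 27 - 1*2 = 27 - 2 = 25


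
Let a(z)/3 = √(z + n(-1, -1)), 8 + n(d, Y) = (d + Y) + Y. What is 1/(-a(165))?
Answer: -√154/462 ≈ -0.026861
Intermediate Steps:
n(d, Y) = -8 + d + 2*Y (n(d, Y) = -8 + ((d + Y) + Y) = -8 + ((Y + d) + Y) = -8 + (d + 2*Y) = -8 + d + 2*Y)
a(z) = 3*√(-11 + z) (a(z) = 3*√(z + (-8 - 1 + 2*(-1))) = 3*√(z + (-8 - 1 - 2)) = 3*√(z - 11) = 3*√(-11 + z))
1/(-a(165)) = 1/(-3*√(-11 + 165)) = 1/(-3*√154) = -√154/462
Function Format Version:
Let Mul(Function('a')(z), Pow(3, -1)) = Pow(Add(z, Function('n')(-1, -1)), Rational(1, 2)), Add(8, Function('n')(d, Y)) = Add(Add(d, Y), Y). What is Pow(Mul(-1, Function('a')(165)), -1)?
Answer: Mul(Rational(-1, 462), Pow(154, Rational(1, 2))) ≈ -0.026861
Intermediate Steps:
Function('n')(d, Y) = Add(-8, d, Mul(2, Y)) (Function('n')(d, Y) = Add(-8, Add(Add(d, Y), Y)) = Add(-8, Add(Add(Y, d), Y)) = Add(-8, Add(d, Mul(2, Y))) = Add(-8, d, Mul(2, Y)))
Function('a')(z) = Mul(3, Pow(Add(-11, z), Rational(1, 2))) (Function('a')(z) = Mul(3, Pow(Add(z, Add(-8, -1, Mul(2, -1))), Rational(1, 2))) = Mul(3, Pow(Add(z, Add(-8, -1, -2)), Rational(1, 2))) = Mul(3, Pow(Add(z, -11), Rational(1, 2))) = Mul(3, Pow(Add(-11, z), Rational(1, 2))))
Pow(Mul(-1, Function('a')(165)), -1) = Pow(Mul(-1, Mul(3, Pow(Add(-11, 165), Rational(1, 2)))), -1) = Pow(Mul(-1, Mul(3, Pow(154, Rational(1, 2)))), -1) = Pow(Mul(-3, Pow(154, Rational(1, 2))), -1) = Mul(Rational(-1, 462), Pow(154, Rational(1, 2)))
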